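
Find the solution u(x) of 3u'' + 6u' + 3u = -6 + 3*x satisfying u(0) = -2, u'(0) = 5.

Divide through by 3: u'' + 2u' + u = -2 + x.
Characteristic equation r² + 2r + 1 = 0 has discriminant (2)² - 4·(1) = 0, so r = -1 is a repeated root.
Hence u_h = (C1 + C2*x)*exp(-x).
For the particular solution try u_p = A0 + A1*x. Substituting and matching coefficients of each power of x gives A0 = -4, A1 = 1, so u_p = -4 + x.
General solution: u = -4 + x + C1*exp(-x) + C2*x*exp(-x).
Apply the initial conditions: u(0) = -4 + C1 = -2 and u'(0) = 1 + C2 - C1 = 5. Solving gives C1 = 2, C2 = 6.

u = -4 + x + 2*exp(-x) + 6*x*exp(-x)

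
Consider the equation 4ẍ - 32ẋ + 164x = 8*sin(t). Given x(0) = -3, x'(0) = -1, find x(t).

x = cos(t)/104 + 5*sin(t)/104 - 313*cos(5*t)*exp(4*t)/104 + 1143*exp(4*t)*sin(5*t)/520

Divide through by 4: x'' - 8x' + 41x = 2*sin(t).
Characteristic equation r² - 8r + 41 = 0 has discriminant (-8)² - 4·(41) = -100 < 0, so r = 4 ± 5i.
Hence x_h = C1*cos(5*t)*exp(4*t) + C2*exp(4*t)*sin(5*t).
Try x_p = A*cos(t) + B*sin(t). Substituting and equating the coefficients of cos(t) and sin(t) gives A = 1/104, B = 5/104, so x_p = cos(t)/104 + 5*sin(t)/104.
General solution: x = cos(t)/104 + 5*sin(t)/104 + C1*cos(5*t)*exp(4*t) + C2*exp(4*t)*sin(5*t).
Apply the initial conditions: x(0) = 1/104 + C1 = -3 and x'(0) = 5/104 + 4*C1 + 5*C2 = -1. Solving gives C1 = -313/104, C2 = 1143/520.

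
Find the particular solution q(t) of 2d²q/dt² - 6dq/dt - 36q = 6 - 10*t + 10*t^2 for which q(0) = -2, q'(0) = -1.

q = -7/27 - 245*exp(-3*t)/243 - 178*exp(6*t)/243 - 5*t**2/18 + 10*t/27

Divide through by 2: q'' - 3q' - 18q = 3 - 5*t + 5*t^2.
Characteristic equation r² - 3r - 18 = 0 factors as (r - 6)(r + 3) = 0, so r = 6, -3.
Hence q_h = C1*exp(6*t) + C2*exp(-3*t).
For the particular solution try q_p = A0 + A1*t + A2*t^2. Substituting and matching coefficients of each power of t gives A0 = -7/27, A1 = 10/27, A2 = -5/18, so q_p = -7/27 - 5*t^2/18 + 10*t/27.
General solution: q = -7/27 - 5*t^2/18 + 10*t/27 + C1*exp(6*t) + C2*exp(-3*t).
Apply the initial conditions: q(0) = -7/27 + C1 + C2 = -2 and q'(0) = 10/27 - 3*C2 + 6*C1 = -1. Solving gives C1 = -178/243, C2 = -245/243.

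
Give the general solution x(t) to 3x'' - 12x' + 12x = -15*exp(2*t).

Divide through by 3: x'' - 4x' + 4x = -5*exp(2*t).
Characteristic equation r² - 4r + 4 = 0 has discriminant (-4)² - 4·(4) = 0, so r = 2 is a repeated root.
Hence x_h = (C1 + C2*t)*exp(2*t).
Since exp(2*t) solves the homogeneous equation (r = 2 is a root of multiplicity 2), multiply the trial by t^2. Try x_p = A*t^2*exp(2*t). Substituting into the equation and dividing by exp(2*t) gives A = -5/2, so x_p = -5*t^2*exp(2*t)/2.

x = C1*exp(2*t) - 5*t**2*exp(2*t)/2 + C2*t*exp(2*t)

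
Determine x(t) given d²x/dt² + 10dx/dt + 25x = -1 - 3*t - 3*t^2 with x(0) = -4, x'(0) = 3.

Characteristic equation r² + 10r + 25 = 0 has discriminant (10)² - 4·(25) = 0, so r = -5 is a repeated root.
Hence x_h = (C1 + C2*t)*exp(-5*t).
For the particular solution try x_p = A0 + A1*t + A2*t^2. Substituting and matching coefficients of each power of t gives A0 = -13/625, A1 = -3/125, A2 = -3/25, so x_p = -13/625 - 3*t^2/25 - 3*t/125.
General solution: x = -13/625 - 3*t^2/25 - 3*t/125 + C1*exp(-5*t) + C2*t*exp(-5*t).
Apply the initial conditions: x(0) = -13/625 + C1 = -4 and x'(0) = -3/125 + C2 - 5*C1 = 3. Solving gives C1 = -2487/625, C2 = -2109/125.

x = -13/625 - 2487*exp(-5*t)/625 - 3*t**2/25 - 3*t/125 - 2109*t*exp(-5*t)/125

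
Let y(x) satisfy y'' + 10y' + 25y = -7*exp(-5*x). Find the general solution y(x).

Characteristic equation r² + 10r + 25 = 0 has discriminant (10)² - 4·(25) = 0, so r = -5 is a repeated root.
Hence y_h = (C1 + C2*x)*exp(-5*x).
Since exp(-5*x) solves the homogeneous equation (r = -5 is a root of multiplicity 2), multiply the trial by x^2. Try y_p = A*x^2*exp(-5*x). Substituting into the equation and dividing by exp(-5*x) gives A = -7/2, so y_p = -7*x^2*exp(-5*x)/2.

y = C1*exp(-5*x) - 7*x**2*exp(-5*x)/2 + C2*x*exp(-5*x)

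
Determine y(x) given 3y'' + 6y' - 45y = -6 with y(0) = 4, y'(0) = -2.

y = 2/15 + 13*exp(3*x)/6 + 17*exp(-5*x)/10

Divide through by 3: y'' + 2y' - 15y = -2.
Characteristic equation r² + 2r - 15 = 0 factors as (r + 5)(r - 3) = 0, so r = -5, 3.
Hence y_h = C1*exp(-5*x) + C2*exp(3*x).
For the particular solution try y_p = A0. Substituting and matching coefficients of each power of x gives A0 = 2/15, so y_p = 2/15.
General solution: y = 2/15 + C1*exp(-5*x) + C2*exp(3*x).
Apply the initial conditions: y(0) = 2/15 + C1 + C2 = 4 and y'(0) = -5*C1 + 3*C2 = -2. Solving gives C1 = 17/10, C2 = 13/6.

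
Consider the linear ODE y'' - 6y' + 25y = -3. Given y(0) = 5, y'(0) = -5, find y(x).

Characteristic equation r² - 6r + 25 = 0 has discriminant (-6)² - 4·(25) = -64 < 0, so r = 3 ± 4i.
Hence y_h = C1*cos(4*x)*exp(3*x) + C2*exp(3*x)*sin(4*x).
For the particular solution try y_p = A0. Substituting and matching coefficients of each power of x gives A0 = -3/25, so y_p = -3/25.
General solution: y = -3/25 + C1*cos(4*x)*exp(3*x) + C2*exp(3*x)*sin(4*x).
Apply the initial conditions: y(0) = -3/25 + C1 = 5 and y'(0) = 3*C1 + 4*C2 = -5. Solving gives C1 = 128/25, C2 = -509/100.

y = -3/25 - 509*exp(3*x)*sin(4*x)/100 + 128*cos(4*x)*exp(3*x)/25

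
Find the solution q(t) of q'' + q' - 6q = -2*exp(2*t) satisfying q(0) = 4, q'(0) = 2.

Characteristic equation r² + r - 6 = 0 factors as (r - 2)(r + 3) = 0, so r = 2, -3.
Hence q_h = C1*exp(2*t) + C2*exp(-3*t).
Since exp(2*t) solves the homogeneous equation (r = 2 is a root of multiplicity 1), multiply the trial by t. Try q_p = A*t*exp(2*t). Substituting into the equation and dividing by exp(2*t) gives A = -2/5, so q_p = -2*t*exp(2*t)/5.
General solution: q = C1*exp(2*t) + C2*exp(-3*t) - 2*t*exp(2*t)/5.
Apply the initial conditions: q(0) = C1 + C2 = 4 and q'(0) = -2/5 - 3*C2 + 2*C1 = 2. Solving gives C1 = 72/25, C2 = 28/25.

q = 28*exp(-3*t)/25 + 72*exp(2*t)/25 - 2*t*exp(2*t)/5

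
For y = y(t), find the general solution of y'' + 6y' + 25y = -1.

y = -1/25 + C1*cos(4*t)*exp(-3*t) + C2*exp(-3*t)*sin(4*t)

Characteristic equation r² + 6r + 25 = 0 has discriminant (6)² - 4·(25) = -64 < 0, so r = -3 ± 4i.
Hence y_h = C1*cos(4*t)*exp(-3*t) + C2*exp(-3*t)*sin(4*t).
For the particular solution try y_p = A0. Substituting and matching coefficients of each power of t gives A0 = -1/25, so y_p = -1/25.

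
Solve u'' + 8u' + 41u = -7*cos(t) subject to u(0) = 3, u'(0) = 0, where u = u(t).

Characteristic equation r² + 8r + 41 = 0 has discriminant (8)² - 4·(41) = -100 < 0, so r = -4 ± 5i.
Hence u_h = C1*cos(5*t)*exp(-4*t) + C2*exp(-4*t)*sin(5*t).
Try u_p = A*cos(t) + B*sin(t). Substituting and equating the coefficients of cos(t) and sin(t) gives A = -35/208, B = -7/208, so u_p = -35*cos(t)/208 - 7*sin(t)/208.
General solution: u = -35*cos(t)/208 - 7*sin(t)/208 + C1*cos(5*t)*exp(-4*t) + C2*exp(-4*t)*sin(5*t).
Apply the initial conditions: u(0) = -35/208 + C1 = 3 and u'(0) = -7/208 - 4*C1 + 5*C2 = 0. Solving gives C1 = 659/208, C2 = 2643/1040.

u = -35*cos(t)/208 - 7*sin(t)/208 + 659*cos(5*t)*exp(-4*t)/208 + 2643*exp(-4*t)*sin(5*t)/1040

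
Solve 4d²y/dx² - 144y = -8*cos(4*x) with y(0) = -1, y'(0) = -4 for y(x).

Divide through by 4: y'' - 36y = -2*cos(4*x).
Characteristic equation r² - 36 = 0 factors as (r + 6)(r - 6) = 0, so r = -6, 6.
Hence y_h = C1*exp(-6*x) + C2*exp(6*x).
Try y_p = A*cos(4*x) + B*sin(4*x). Substituting and equating the coefficients of cos(4x) and sin(4x) gives A = 1/26, B = 0, so y_p = cos(4*x)/26.
General solution: y = cos(4*x)/26 + C1*exp(-6*x) + C2*exp(6*x).
Apply the initial conditions: y(0) = 1/26 + C1 + C2 = -1 and y'(0) = -6*C1 + 6*C2 = -4. Solving gives C1 = -29/156, C2 = -133/156.

y = -133*exp(6*x)/156 - 29*exp(-6*x)/156 + cos(4*x)/26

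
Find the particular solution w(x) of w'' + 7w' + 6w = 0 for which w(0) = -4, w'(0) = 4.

Characteristic equation r² + 7r + 6 = 0 factors as (r + 6)(r + 1) = 0, so r = -6, -1.
Hence w_h = C1*exp(-6*x) + C2*exp(-x).
Apply the initial conditions: w(0) = C1 + C2 = -4 and w'(0) = -C2 - 6*C1 = 4. Solving gives C1 = 0, C2 = -4.

w = -4*exp(-x)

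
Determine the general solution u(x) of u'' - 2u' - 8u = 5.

u = -5/8 + C1*exp(-2*x) + C2*exp(4*x)

Characteristic equation r² - 2r - 8 = 0 factors as (r + 2)(r - 4) = 0, so r = -2, 4.
Hence u_h = C1*exp(-2*x) + C2*exp(4*x).
For the particular solution try u_p = A0. Substituting and matching coefficients of each power of x gives A0 = -5/8, so u_p = -5/8.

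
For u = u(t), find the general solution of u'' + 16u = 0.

Characteristic equation r² + 16 = 0 has discriminant (0)² - 4·(16) = -64 < 0, so r = ± 4i.
Hence u_h = C1*cos(4*t) + C2*sin(4*t).

u = C1*cos(4*t) + C2*sin(4*t)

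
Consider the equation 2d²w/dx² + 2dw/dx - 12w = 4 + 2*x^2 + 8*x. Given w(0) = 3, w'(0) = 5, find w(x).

Divide through by 2: w'' + w' - 6w = 2 + x^2 + 4*x.
Characteristic equation r² + r - 6 = 0 factors as (r + 3)(r - 2) = 0, so r = -3, 2.
Hence w_h = C1*exp(-3*x) + C2*exp(2*x).
For the particular solution try w_p = A0 + A1*x + A2*x^2. Substituting and matching coefficients of each power of x gives A0 = -55/108, A1 = -13/18, A2 = -1/6, so w_p = -55/108 - 13*x/18 - x^2/6.
General solution: w = -55/108 - 13*x/18 - x^2/6 + C1*exp(-3*x) + C2*exp(2*x).
Apply the initial conditions: w(0) = -55/108 + C1 + C2 = 3 and w'(0) = -13/18 - 3*C1 + 2*C2 = 5. Solving gives C1 = 7/27, C2 = 13/4.

w = -55/108 - 13*x/18 - x**2/6 + 7*exp(-3*x)/27 + 13*exp(2*x)/4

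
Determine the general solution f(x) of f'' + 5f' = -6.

Characteristic equation r² + 5r = 0 factors as (r + 5)r = 0, so r = -5, 0.
Hence f_h = C1*exp(-5*x) + C2.
Since 0 is a characteristic root (multiplicity 1), multiply the polynomial trial by x: try f_p = A0*x. Substituting and matching coefficients of each power of x gives A0 = -6/5, so f_p = -6*x/5.

f = C2 - 6*x/5 + C1*exp(-5*x)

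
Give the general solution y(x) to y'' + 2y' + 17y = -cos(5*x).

Characteristic equation r² + 2r + 17 = 0 has discriminant (2)² - 4·(17) = -64 < 0, so r = -1 ± 4i.
Hence y_h = C1*cos(4*x)*exp(-x) + C2*exp(-x)*sin(4*x).
Try y_p = A*cos(5*x) + B*sin(5*x). Substituting and equating the coefficients of cos(5x) and sin(5x) gives A = 2/41, B = -5/82, so y_p = -5*sin(5*x)/82 + 2*cos(5*x)/41.

y = -5*sin(5*x)/82 + 2*cos(5*x)/41 + C1*cos(4*x)*exp(-x) + C2*exp(-x)*sin(4*x)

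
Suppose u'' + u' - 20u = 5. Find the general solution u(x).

u = -1/4 + C1*exp(-5*x) + C2*exp(4*x)

Characteristic equation r² + r - 20 = 0 factors as (r + 5)(r - 4) = 0, so r = -5, 4.
Hence u_h = C1*exp(-5*x) + C2*exp(4*x).
For the particular solution try u_p = A0. Substituting and matching coefficients of each power of x gives A0 = -1/4, so u_p = -1/4.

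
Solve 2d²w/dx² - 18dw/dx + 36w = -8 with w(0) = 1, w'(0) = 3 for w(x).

Divide through by 2: w'' - 9w' + 18w = -4.
Characteristic equation r² - 9r + 18 = 0 factors as (r - 6)(r - 3) = 0, so r = 6, 3.
Hence w_h = C1*exp(6*x) + C2*exp(3*x).
For the particular solution try w_p = A0. Substituting and matching coefficients of each power of x gives A0 = -2/9, so w_p = -2/9.
General solution: w = -2/9 + C1*exp(6*x) + C2*exp(3*x).
Apply the initial conditions: w(0) = -2/9 + C1 + C2 = 1 and w'(0) = 3*C2 + 6*C1 = 3. Solving gives C1 = -2/9, C2 = 13/9.

w = -2/9 - 2*exp(6*x)/9 + 13*exp(3*x)/9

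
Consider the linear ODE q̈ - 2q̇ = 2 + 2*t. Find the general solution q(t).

Characteristic equation r² - 2r = 0 factors as (r - 2)r = 0, so r = 2, 0.
Hence q_h = C1*exp(2*t) + C2.
Since 0 is a characteristic root (multiplicity 1), multiply the polynomial trial by t: try q_p = t*(A0 + A1*t). Substituting and matching coefficients of each power of t gives A0 = -3/2, A1 = -1/2, so q_p = -3*t/2 - t^2/2.

q = C2 - 3*t/2 - t**2/2 + C1*exp(2*t)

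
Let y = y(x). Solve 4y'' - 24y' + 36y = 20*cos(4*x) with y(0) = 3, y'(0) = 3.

y = -24*sin(4*x)/125 - 7*cos(4*x)/125 + 382*exp(3*x)/125 - 27*x*exp(3*x)/5

Divide through by 4: y'' - 6y' + 9y = 5*cos(4*x).
Characteristic equation r² - 6r + 9 = 0 has discriminant (-6)² - 4·(9) = 0, so r = 3 is a repeated root.
Hence y_h = (C1 + C2*x)*exp(3*x).
Try y_p = A*cos(4*x) + B*sin(4*x). Substituting and equating the coefficients of cos(4x) and sin(4x) gives A = -7/125, B = -24/125, so y_p = -24*sin(4*x)/125 - 7*cos(4*x)/125.
General solution: y = -24*sin(4*x)/125 - 7*cos(4*x)/125 + C1*exp(3*x) + C2*x*exp(3*x).
Apply the initial conditions: y(0) = -7/125 + C1 = 3 and y'(0) = -96/125 + C2 + 3*C1 = 3. Solving gives C1 = 382/125, C2 = -27/5.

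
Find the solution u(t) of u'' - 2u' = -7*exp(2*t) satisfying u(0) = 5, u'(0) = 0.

Characteristic equation r² - 2r = 0 factors as (r - 2)r = 0, so r = 2, 0.
Hence u_h = C1*exp(2*t) + C2.
Since exp(2*t) solves the homogeneous equation (r = 2 is a root of multiplicity 1), multiply the trial by t. Try u_p = A*t*exp(2*t). Substituting into the equation and dividing by exp(2*t) gives A = -7/2, so u_p = -7*t*exp(2*t)/2.
General solution: u = C2 + C1*exp(2*t) - 7*t*exp(2*t)/2.
Apply the initial conditions: u(0) = C1 + C2 = 5 and u'(0) = -7/2 + 2*C1 = 0. Solving gives C1 = 7/4, C2 = 13/4.

u = 13/4 + 7*exp(2*t)/4 - 7*t*exp(2*t)/2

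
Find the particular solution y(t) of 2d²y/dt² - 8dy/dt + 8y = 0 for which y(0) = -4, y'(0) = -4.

y = -4*exp(2*t) + 4*t*exp(2*t)

Divide through by 2: y'' - 4y' + 4y = 0.
Characteristic equation r² - 4r + 4 = 0 has discriminant (-4)² - 4·(4) = 0, so r = 2 is a repeated root.
Hence y_h = (C1 + C2*t)*exp(2*t).
Apply the initial conditions: y(0) = C1 = -4 and y'(0) = C2 + 2*C1 = -4. Solving gives C1 = -4, C2 = 4.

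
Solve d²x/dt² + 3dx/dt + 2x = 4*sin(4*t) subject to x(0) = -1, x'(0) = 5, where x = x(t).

x = -24*exp(-2*t)/5 - 14*sin(4*t)/85 - 12*cos(4*t)/85 + 67*exp(-t)/17

Characteristic equation r² + 3r + 2 = 0 factors as (r + 2)(r + 1) = 0, so r = -2, -1.
Hence x_h = C1*exp(-2*t) + C2*exp(-t).
Try x_p = A*cos(4*t) + B*sin(4*t). Substituting and equating the coefficients of cos(4t) and sin(4t) gives A = -12/85, B = -14/85, so x_p = -14*sin(4*t)/85 - 12*cos(4*t)/85.
General solution: x = -14*sin(4*t)/85 - 12*cos(4*t)/85 + C1*exp(-2*t) + C2*exp(-t).
Apply the initial conditions: x(0) = -12/85 + C1 + C2 = -1 and x'(0) = -56/85 - C2 - 2*C1 = 5. Solving gives C1 = -24/5, C2 = 67/17.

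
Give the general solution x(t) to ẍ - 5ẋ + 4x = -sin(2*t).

Characteristic equation r² - 5r + 4 = 0 factors as (r - 1)(r - 4) = 0, so r = 1, 4.
Hence x_h = C1*exp(t) + C2*exp(4*t).
Try x_p = A*cos(2*t) + B*sin(2*t). Substituting and equating the coefficients of cos(2t) and sin(2t) gives A = -1/10, B = 0, so x_p = -cos(2*t)/10.

x = -cos(2*t)/10 + C1*exp(t) + C2*exp(4*t)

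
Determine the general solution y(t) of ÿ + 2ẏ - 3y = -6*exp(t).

Characteristic equation r² + 2r - 3 = 0 factors as (r + 3)(r - 1) = 0, so r = -3, 1.
Hence y_h = C1*exp(-3*t) + C2*exp(t).
Since exp(t) solves the homogeneous equation (r = 1 is a root of multiplicity 1), multiply the trial by t. Try y_p = A*t*exp(t). Substituting into the equation and dividing by exp(t) gives A = -3/2, so y_p = -3*t*exp(t)/2.

y = C1*exp(-3*t) + C2*exp(t) - 3*t*exp(t)/2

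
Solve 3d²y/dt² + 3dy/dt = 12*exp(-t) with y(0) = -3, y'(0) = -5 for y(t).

y = -4 - 4*t*exp(-t) + exp(-t)

Divide through by 3: y'' + y' = 4*exp(-t).
Characteristic equation r² + r = 0 factors as (r + 1)r = 0, so r = -1, 0.
Hence y_h = C1*exp(-t) + C2.
Since exp(-t) solves the homogeneous equation (r = -1 is a root of multiplicity 1), multiply the trial by t. Try y_p = A*t*exp(-t). Substituting into the equation and dividing by exp(-t) gives A = -4, so y_p = -4*t*exp(-t).
General solution: y = C2 + C1*exp(-t) - 4*t*exp(-t).
Apply the initial conditions: y(0) = C1 + C2 = -3 and y'(0) = -4 - C1 = -5. Solving gives C1 = 1, C2 = -4.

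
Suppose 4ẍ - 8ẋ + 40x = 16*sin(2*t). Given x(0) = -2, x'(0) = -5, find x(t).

Divide through by 4: x'' - 2x' + 10x = 4*sin(2*t).
Characteristic equation r² - 2r + 10 = 0 has discriminant (-2)² - 4·(10) = -36 < 0, so r = 1 ± 3i.
Hence x_h = C1*cos(3*t)*exp(t) + C2*exp(t)*sin(3*t).
Try x_p = A*cos(2*t) + B*sin(2*t). Substituting and equating the coefficients of cos(2t) and sin(2t) gives A = 4/13, B = 6/13, so x_p = 4*cos(2*t)/13 + 6*sin(2*t)/13.
General solution: x = 4*cos(2*t)/13 + 6*sin(2*t)/13 + C1*cos(3*t)*exp(t) + C2*exp(t)*sin(3*t).
Apply the initial conditions: x(0) = 4/13 + C1 = -2 and x'(0) = 12/13 + C1 + 3*C2 = -5. Solving gives C1 = -30/13, C2 = -47/39.

x = 4*cos(2*t)/13 + 6*sin(2*t)/13 - 47*exp(t)*sin(3*t)/39 - 30*cos(3*t)*exp(t)/13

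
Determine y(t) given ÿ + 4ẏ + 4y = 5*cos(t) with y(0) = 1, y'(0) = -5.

y = 2*exp(-2*t)/5 + 3*cos(t)/5 + 4*sin(t)/5 - 5*t*exp(-2*t)

Characteristic equation r² + 4r + 4 = 0 has discriminant (4)² - 4·(4) = 0, so r = -2 is a repeated root.
Hence y_h = (C1 + C2*t)*exp(-2*t).
Try y_p = A*cos(t) + B*sin(t). Substituting and equating the coefficients of cos(t) and sin(t) gives A = 3/5, B = 4/5, so y_p = 3*cos(t)/5 + 4*sin(t)/5.
General solution: y = 3*cos(t)/5 + 4*sin(t)/5 + C1*exp(-2*t) + C2*t*exp(-2*t).
Apply the initial conditions: y(0) = 3/5 + C1 = 1 and y'(0) = 4/5 + C2 - 2*C1 = -5. Solving gives C1 = 2/5, C2 = -5.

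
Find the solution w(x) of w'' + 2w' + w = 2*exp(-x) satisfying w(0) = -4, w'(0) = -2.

Characteristic equation r² + 2r + 1 = 0 has discriminant (2)² - 4·(1) = 0, so r = -1 is a repeated root.
Hence w_h = (C1 + C2*x)*exp(-x).
Since exp(-x) solves the homogeneous equation (r = -1 is a root of multiplicity 2), multiply the trial by x^2. Try w_p = A*x^2*exp(-x). Substituting into the equation and dividing by exp(-x) gives A = 1, so w_p = x^2*exp(-x).
General solution: w = C1*exp(-x) + x^2*exp(-x) + C2*x*exp(-x).
Apply the initial conditions: w(0) = C1 = -4 and w'(0) = C2 - C1 = -2. Solving gives C1 = -4, C2 = -6.

w = -4*exp(-x) + x**2*exp(-x) - 6*x*exp(-x)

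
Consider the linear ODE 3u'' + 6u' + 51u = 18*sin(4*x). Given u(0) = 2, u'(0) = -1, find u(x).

u = -48*cos(4*x)/65 + 6*sin(4*x)/65 + 89*exp(-x)*sin(4*x)/260 + 178*cos(4*x)*exp(-x)/65

Divide through by 3: u'' + 2u' + 17u = 6*sin(4*x).
Characteristic equation r² + 2r + 17 = 0 has discriminant (2)² - 4·(17) = -64 < 0, so r = -1 ± 4i.
Hence u_h = C1*cos(4*x)*exp(-x) + C2*exp(-x)*sin(4*x).
Try u_p = A*cos(4*x) + B*sin(4*x). Substituting and equating the coefficients of cos(4x) and sin(4x) gives A = -48/65, B = 6/65, so u_p = -48*cos(4*x)/65 + 6*sin(4*x)/65.
General solution: u = -48*cos(4*x)/65 + 6*sin(4*x)/65 + C1*cos(4*x)*exp(-x) + C2*exp(-x)*sin(4*x).
Apply the initial conditions: u(0) = -48/65 + C1 = 2 and u'(0) = 24/65 - C1 + 4*C2 = -1. Solving gives C1 = 178/65, C2 = 89/260.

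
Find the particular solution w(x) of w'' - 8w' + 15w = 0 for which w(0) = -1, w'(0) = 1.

w = -3*exp(3*x) + 2*exp(5*x)

Characteristic equation r² - 8r + 15 = 0 factors as (r - 3)(r - 5) = 0, so r = 3, 5.
Hence w_h = C1*exp(3*x) + C2*exp(5*x).
Apply the initial conditions: w(0) = C1 + C2 = -1 and w'(0) = 3*C1 + 5*C2 = 1. Solving gives C1 = -3, C2 = 2.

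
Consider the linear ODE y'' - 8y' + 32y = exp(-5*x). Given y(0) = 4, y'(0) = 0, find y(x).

Characteristic equation r² - 8r + 32 = 0 has discriminant (-8)² - 4·(32) = -64 < 0, so r = 4 ± 4i.
Hence y_h = C1*cos(4*x)*exp(4*x) + C2*exp(4*x)*sin(4*x).
Try y_p = A*exp(-5*x). Substituting into the equation and dividing by exp(-5*x) gives A = 1/97, so y_p = exp(-5*x)/97.
General solution: y = exp(-5*x)/97 + C1*cos(4*x)*exp(4*x) + C2*exp(4*x)*sin(4*x).
Apply the initial conditions: y(0) = 1/97 + C1 = 4 and y'(0) = -5/97 + 4*C1 + 4*C2 = 0. Solving gives C1 = 387/97, C2 = -1543/388.

y = exp(-5*x)/97 - 1543*exp(4*x)*sin(4*x)/388 + 387*cos(4*x)*exp(4*x)/97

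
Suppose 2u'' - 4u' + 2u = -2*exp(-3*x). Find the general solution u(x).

Divide through by 2: u'' - 2u' + u = -exp(-3*x).
Characteristic equation r² - 2r + 1 = 0 has discriminant (-2)² - 4·(1) = 0, so r = 1 is a repeated root.
Hence u_h = (C1 + C2*x)*exp(x).
Try u_p = A*exp(-3*x). Substituting into the equation and dividing by exp(-3*x) gives A = -1/16, so u_p = -exp(-3*x)/16.

u = -exp(-3*x)/16 + C1*exp(x) + C2*x*exp(x)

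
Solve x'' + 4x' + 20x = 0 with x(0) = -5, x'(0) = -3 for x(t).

Characteristic equation r² + 4r + 20 = 0 has discriminant (4)² - 4·(20) = -64 < 0, so r = -2 ± 4i.
Hence x_h = C1*cos(4*t)*exp(-2*t) + C2*exp(-2*t)*sin(4*t).
Apply the initial conditions: x(0) = C1 = -5 and x'(0) = -2*C1 + 4*C2 = -3. Solving gives C1 = -5, C2 = -13/4.

x = -5*cos(4*t)*exp(-2*t) - 13*exp(-2*t)*sin(4*t)/4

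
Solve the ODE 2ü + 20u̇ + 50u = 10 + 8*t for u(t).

u = 17/125 + 4*t/25 + C1*exp(-5*t) + C2*t*exp(-5*t)

Divide through by 2: u'' + 10u' + 25u = 5 + 4*t.
Characteristic equation r² + 10r + 25 = 0 has discriminant (10)² - 4·(25) = 0, so r = -5 is a repeated root.
Hence u_h = (C1 + C2*t)*exp(-5*t).
For the particular solution try u_p = A0 + A1*t. Substituting and matching coefficients of each power of t gives A0 = 17/125, A1 = 4/25, so u_p = 17/125 + 4*t/25.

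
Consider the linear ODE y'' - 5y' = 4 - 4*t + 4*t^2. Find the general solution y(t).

Characteristic equation r² - 5r = 0 factors as (r - 5)r = 0, so r = 5, 0.
Hence y_h = C1*exp(5*t) + C2.
Since 0 is a characteristic root (multiplicity 1), multiply the polynomial trial by t: try y_p = t*(A0 + A1*t + A2*t^2). Substituting and matching coefficients of each power of t gives A0 = -88/125, A1 = 6/25, A2 = -4/15, so y_p = -88*t/125 - 4*t^3/15 + 6*t^2/25.

y = C2 - 88*t/125 - 4*t**3/15 + 6*t**2/25 + C1*exp(5*t)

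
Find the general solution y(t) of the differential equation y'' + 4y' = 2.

Characteristic equation r² + 4r = 0 factors as (r + 4)r = 0, so r = -4, 0.
Hence y_h = C1*exp(-4*t) + C2.
Since 1 solves the homogeneous equation (r = 0 is a root of multiplicity 1), multiply the trial by t. Try y_p = A*t. Substituting into the equation and dividing by 1 gives A = 1/2, so y_p = t/2.

y = C2 + t/2 + C1*exp(-4*t)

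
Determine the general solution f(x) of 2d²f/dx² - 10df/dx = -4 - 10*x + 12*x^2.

Divide through by 2: f'' - 5f' = -2 - 5*x + 6*x^2.
Characteristic equation r² - 5r = 0 factors as (r - 5)r = 0, so r = 5, 0.
Hence f_h = C1*exp(5*x) + C2.
Since 0 is a characteristic root (multiplicity 1), multiply the polynomial trial by x: try f_p = x*(A0 + A1*x + A2*x^2). Substituting and matching coefficients of each power of x gives A0 = 63/125, A1 = 13/50, A2 = -2/5, so f_p = -2*x^3/5 + 13*x^2/50 + 63*x/125.

f = C2 - 2*x**3/5 + 13*x**2/50 + 63*x/125 + C1*exp(5*x)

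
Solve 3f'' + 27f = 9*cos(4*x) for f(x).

f = -3*cos(4*x)/7 + C1*cos(3*x) + C2*sin(3*x)

Divide through by 3: f'' + 9f = 3*cos(4*x).
Characteristic equation r² + 9 = 0 has discriminant (0)² - 4·(9) = -36 < 0, so r = ± 3i.
Hence f_h = C1*cos(3*x) + C2*sin(3*x).
Try f_p = A*cos(4*x) + B*sin(4*x). Substituting and equating the coefficients of cos(4x) and sin(4x) gives A = -3/7, B = 0, so f_p = -3*cos(4*x)/7.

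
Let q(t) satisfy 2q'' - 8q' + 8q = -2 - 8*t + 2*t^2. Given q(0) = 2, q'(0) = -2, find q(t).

q = -7/8 - t/2 + t**2/4 + 23*exp(2*t)/8 - 29*t*exp(2*t)/4

Divide through by 2: q'' - 4q' + 4q = -1 + t^2 - 4*t.
Characteristic equation r² - 4r + 4 = 0 has discriminant (-4)² - 4·(4) = 0, so r = 2 is a repeated root.
Hence q_h = (C1 + C2*t)*exp(2*t).
For the particular solution try q_p = A0 + A1*t + A2*t^2. Substituting and matching coefficients of each power of t gives A0 = -7/8, A1 = -1/2, A2 = 1/4, so q_p = -7/8 - t/2 + t^2/4.
General solution: q = -7/8 - t/2 + t^2/4 + C1*exp(2*t) + C2*t*exp(2*t).
Apply the initial conditions: q(0) = -7/8 + C1 = 2 and q'(0) = -1/2 + C2 + 2*C1 = -2. Solving gives C1 = 23/8, C2 = -29/4.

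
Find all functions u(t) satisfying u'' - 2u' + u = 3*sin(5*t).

u = -18*sin(5*t)/169 + 15*cos(5*t)/338 + C1*exp(t) + C2*t*exp(t)

Characteristic equation r² - 2r + 1 = 0 has discriminant (-2)² - 4·(1) = 0, so r = 1 is a repeated root.
Hence u_h = (C1 + C2*t)*exp(t).
Try u_p = A*cos(5*t) + B*sin(5*t). Substituting and equating the coefficients of cos(5t) and sin(5t) gives A = 15/338, B = -18/169, so u_p = -18*sin(5*t)/169 + 15*cos(5*t)/338.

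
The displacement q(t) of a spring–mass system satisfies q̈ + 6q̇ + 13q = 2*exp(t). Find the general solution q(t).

q = exp(t)/10 + C1*cos(2*t)*exp(-3*t) + C2*exp(-3*t)*sin(2*t)

Characteristic equation r² + 6r + 13 = 0 has discriminant (6)² - 4·(13) = -16 < 0, so r = -3 ± 2i.
Hence q_h = C1*cos(2*t)*exp(-3*t) + C2*exp(-3*t)*sin(2*t).
Try q_p = A*exp(t). Substituting into the equation and dividing by exp(t) gives A = 1/10, so q_p = exp(t)/10.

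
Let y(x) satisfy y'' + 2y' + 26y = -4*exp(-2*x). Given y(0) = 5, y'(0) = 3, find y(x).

y = -2*exp(-2*x)/13 + 67*cos(5*x)*exp(-x)/13 + 102*exp(-x)*sin(5*x)/65

Characteristic equation r² + 2r + 26 = 0 has discriminant (2)² - 4·(26) = -100 < 0, so r = -1 ± 5i.
Hence y_h = C1*cos(5*x)*exp(-x) + C2*exp(-x)*sin(5*x).
Try y_p = A*exp(-2*x). Substituting into the equation and dividing by exp(-2*x) gives A = -2/13, so y_p = -2*exp(-2*x)/13.
General solution: y = -2*exp(-2*x)/13 + C1*cos(5*x)*exp(-x) + C2*exp(-x)*sin(5*x).
Apply the initial conditions: y(0) = -2/13 + C1 = 5 and y'(0) = 4/13 - C1 + 5*C2 = 3. Solving gives C1 = 67/13, C2 = 102/65.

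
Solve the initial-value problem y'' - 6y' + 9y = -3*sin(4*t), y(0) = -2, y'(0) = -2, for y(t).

Characteristic equation r² - 6r + 9 = 0 has discriminant (-6)² - 4·(9) = 0, so r = 3 is a repeated root.
Hence y_h = (C1 + C2*t)*exp(3*t).
Try y_p = A*cos(4*t) + B*sin(4*t). Substituting and equating the coefficients of cos(4t) and sin(4t) gives A = -72/625, B = 21/625, so y_p = -72*cos(4*t)/625 + 21*sin(4*t)/625.
General solution: y = -72*cos(4*t)/625 + 21*sin(4*t)/625 + C1*exp(3*t) + C2*t*exp(3*t).
Apply the initial conditions: y(0) = -72/625 + C1 = -2 and y'(0) = 84/625 + C2 + 3*C1 = -2. Solving gives C1 = -1178/625, C2 = 88/25.

y = -1178*exp(3*t)/625 - 72*cos(4*t)/625 + 21*sin(4*t)/625 + 88*t*exp(3*t)/25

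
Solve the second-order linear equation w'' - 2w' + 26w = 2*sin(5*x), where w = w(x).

w = 2*sin(5*x)/101 + 20*cos(5*x)/101 + C1*cos(5*x)*exp(x) + C2*exp(x)*sin(5*x)

Characteristic equation r² - 2r + 26 = 0 has discriminant (-2)² - 4·(26) = -100 < 0, so r = 1 ± 5i.
Hence w_h = C1*cos(5*x)*exp(x) + C2*exp(x)*sin(5*x).
Try w_p = A*cos(5*x) + B*sin(5*x). Substituting and equating the coefficients of cos(5x) and sin(5x) gives A = 20/101, B = 2/101, so w_p = 2*sin(5*x)/101 + 20*cos(5*x)/101.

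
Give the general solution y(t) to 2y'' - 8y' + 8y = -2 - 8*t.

y = -5/4 - t + C1*exp(2*t) + C2*t*exp(2*t)

Divide through by 2: y'' - 4y' + 4y = -1 - 4*t.
Characteristic equation r² - 4r + 4 = 0 has discriminant (-4)² - 4·(4) = 0, so r = 2 is a repeated root.
Hence y_h = (C1 + C2*t)*exp(2*t).
For the particular solution try y_p = A0 + A1*t. Substituting and matching coefficients of each power of t gives A0 = -5/4, A1 = -1, so y_p = -5/4 - t.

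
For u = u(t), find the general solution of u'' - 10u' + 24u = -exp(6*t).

Characteristic equation r² - 10r + 24 = 0 factors as (r - 4)(r - 6) = 0, so r = 4, 6.
Hence u_h = C1*exp(4*t) + C2*exp(6*t).
Since exp(6*t) solves the homogeneous equation (r = 6 is a root of multiplicity 1), multiply the trial by t. Try u_p = A*t*exp(6*t). Substituting into the equation and dividing by exp(6*t) gives A = -1/2, so u_p = -t*exp(6*t)/2.

u = C1*exp(4*t) + C2*exp(6*t) - t*exp(6*t)/2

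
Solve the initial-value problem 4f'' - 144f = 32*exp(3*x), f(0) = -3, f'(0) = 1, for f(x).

Divide through by 4: f'' - 36f = 8*exp(3*x).
Characteristic equation r² - 36 = 0 factors as (r + 6)(r - 6) = 0, so r = -6, 6.
Hence f_h = C1*exp(-6*x) + C2*exp(6*x).
Try f_p = A*exp(3*x). Substituting into the equation and dividing by exp(3*x) gives A = -8/27, so f_p = -8*exp(3*x)/27.
General solution: f = -8*exp(3*x)/27 + C1*exp(-6*x) + C2*exp(6*x).
Apply the initial conditions: f(0) = -8/27 + C1 + C2 = -3 and f'(0) = -8/9 - 6*C1 + 6*C2 = 1. Solving gives C1 = -163/108, C2 = -43/36.

f = -163*exp(-6*x)/108 - 43*exp(6*x)/36 - 8*exp(3*x)/27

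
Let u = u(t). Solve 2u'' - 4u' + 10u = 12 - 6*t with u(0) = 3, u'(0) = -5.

u = 24/25 - 3*t/5 - 161*exp(t)*sin(2*t)/50 + 51*cos(2*t)*exp(t)/25

Divide through by 2: u'' - 2u' + 5u = 6 - 3*t.
Characteristic equation r² - 2r + 5 = 0 has discriminant (-2)² - 4·(5) = -16 < 0, so r = 1 ± 2i.
Hence u_h = C1*cos(2*t)*exp(t) + C2*exp(t)*sin(2*t).
For the particular solution try u_p = A0 + A1*t. Substituting and matching coefficients of each power of t gives A0 = 24/25, A1 = -3/5, so u_p = 24/25 - 3*t/5.
General solution: u = 24/25 - 3*t/5 + C1*cos(2*t)*exp(t) + C2*exp(t)*sin(2*t).
Apply the initial conditions: u(0) = 24/25 + C1 = 3 and u'(0) = -3/5 + C1 + 2*C2 = -5. Solving gives C1 = 51/25, C2 = -161/50.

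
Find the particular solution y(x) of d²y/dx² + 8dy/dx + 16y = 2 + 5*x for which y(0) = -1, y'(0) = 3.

y = -1/32 - 31*exp(-4*x)/32 + 5*x/16 - 19*x*exp(-4*x)/16

Characteristic equation r² + 8r + 16 = 0 has discriminant (8)² - 4·(16) = 0, so r = -4 is a repeated root.
Hence y_h = (C1 + C2*x)*exp(-4*x).
For the particular solution try y_p = A0 + A1*x. Substituting and matching coefficients of each power of x gives A0 = -1/32, A1 = 5/16, so y_p = -1/32 + 5*x/16.
General solution: y = -1/32 + 5*x/16 + C1*exp(-4*x) + C2*x*exp(-4*x).
Apply the initial conditions: y(0) = -1/32 + C1 = -1 and y'(0) = 5/16 + C2 - 4*C1 = 3. Solving gives C1 = -31/32, C2 = -19/16.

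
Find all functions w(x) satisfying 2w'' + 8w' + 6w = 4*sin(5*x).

w = -11*sin(5*x)/221 - 10*cos(5*x)/221 + C1*exp(-3*x) + C2*exp(-x)

Divide through by 2: w'' + 4w' + 3w = 2*sin(5*x).
Characteristic equation r² + 4r + 3 = 0 factors as (r + 3)(r + 1) = 0, so r = -3, -1.
Hence w_h = C1*exp(-3*x) + C2*exp(-x).
Try w_p = A*cos(5*x) + B*sin(5*x). Substituting and equating the coefficients of cos(5x) and sin(5x) gives A = -10/221, B = -11/221, so w_p = -11*sin(5*x)/221 - 10*cos(5*x)/221.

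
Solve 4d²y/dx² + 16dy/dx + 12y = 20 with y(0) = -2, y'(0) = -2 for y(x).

y = 5/3 - 13*exp(-x)/2 + 17*exp(-3*x)/6

Divide through by 4: y'' + 4y' + 3y = 5.
Characteristic equation r² + 4r + 3 = 0 factors as (r + 3)(r + 1) = 0, so r = -3, -1.
Hence y_h = C1*exp(-3*x) + C2*exp(-x).
For the particular solution try y_p = A0. Substituting and matching coefficients of each power of x gives A0 = 5/3, so y_p = 5/3.
General solution: y = 5/3 + C1*exp(-3*x) + C2*exp(-x).
Apply the initial conditions: y(0) = 5/3 + C1 + C2 = -2 and y'(0) = -C2 - 3*C1 = -2. Solving gives C1 = 17/6, C2 = -13/2.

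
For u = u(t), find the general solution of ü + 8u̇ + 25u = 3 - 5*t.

u = 23/125 - t/5 + C1*cos(3*t)*exp(-4*t) + C2*exp(-4*t)*sin(3*t)

Characteristic equation r² + 8r + 25 = 0 has discriminant (8)² - 4·(25) = -36 < 0, so r = -4 ± 3i.
Hence u_h = C1*cos(3*t)*exp(-4*t) + C2*exp(-4*t)*sin(3*t).
For the particular solution try u_p = A0 + A1*t. Substituting and matching coefficients of each power of t gives A0 = 23/125, A1 = -1/5, so u_p = 23/125 - t/5.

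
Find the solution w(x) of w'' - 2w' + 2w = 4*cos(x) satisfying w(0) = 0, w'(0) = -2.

Characteristic equation r² - 2r + 2 = 0 has discriminant (-2)² - 4·(2) = -4 < 0, so r = 1 ± i.
Hence w_h = C1*cos(x)*exp(x) + C2*exp(x)*sin(x).
Try w_p = A*cos(x) + B*sin(x). Substituting and equating the coefficients of cos(x) and sin(x) gives A = 4/5, B = -8/5, so w_p = -8*sin(x)/5 + 4*cos(x)/5.
General solution: w = -8*sin(x)/5 + 4*cos(x)/5 + C1*cos(x)*exp(x) + C2*exp(x)*sin(x).
Apply the initial conditions: w(0) = 4/5 + C1 = 0 and w'(0) = -8/5 + C1 + C2 = -2. Solving gives C1 = -4/5, C2 = 2/5.

w = -8*sin(x)/5 + 4*cos(x)/5 - 4*cos(x)*exp(x)/5 + 2*exp(x)*sin(x)/5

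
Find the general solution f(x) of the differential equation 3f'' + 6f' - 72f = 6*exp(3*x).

Divide through by 3: f'' + 2f' - 24f = 2*exp(3*x).
Characteristic equation r² + 2r - 24 = 0 factors as (r - 4)(r + 6) = 0, so r = 4, -6.
Hence f_h = C1*exp(4*x) + C2*exp(-6*x).
Try f_p = A*exp(3*x). Substituting into the equation and dividing by exp(3*x) gives A = -2/9, so f_p = -2*exp(3*x)/9.

f = -2*exp(3*x)/9 + C1*exp(4*x) + C2*exp(-6*x)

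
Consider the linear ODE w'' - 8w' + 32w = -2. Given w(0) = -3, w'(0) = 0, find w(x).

Characteristic equation r² - 8r + 32 = 0 has discriminant (-8)² - 4·(32) = -64 < 0, so r = 4 ± 4i.
Hence w_h = C1*cos(4*x)*exp(4*x) + C2*exp(4*x)*sin(4*x).
For the particular solution try w_p = A0. Substituting and matching coefficients of each power of x gives A0 = -1/16, so w_p = -1/16.
General solution: w = -1/16 + C1*cos(4*x)*exp(4*x) + C2*exp(4*x)*sin(4*x).
Apply the initial conditions: w(0) = -1/16 + C1 = -3 and w'(0) = 4*C1 + 4*C2 = 0. Solving gives C1 = -47/16, C2 = 47/16.

w = -1/16 - 47*cos(4*x)*exp(4*x)/16 + 47*exp(4*x)*sin(4*x)/16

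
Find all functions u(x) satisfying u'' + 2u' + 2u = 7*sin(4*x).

Characteristic equation r² + 2r + 2 = 0 has discriminant (2)² - 4·(2) = -4 < 0, so r = -1 ± i.
Hence u_h = C1*cos(x)*exp(-x) + C2*exp(-x)*sin(x).
Try u_p = A*cos(4*x) + B*sin(4*x). Substituting and equating the coefficients of cos(4x) and sin(4x) gives A = -14/65, B = -49/130, so u_p = -49*sin(4*x)/130 - 14*cos(4*x)/65.

u = -49*sin(4*x)/130 - 14*cos(4*x)/65 + C1*cos(x)*exp(-x) + C2*exp(-x)*sin(x)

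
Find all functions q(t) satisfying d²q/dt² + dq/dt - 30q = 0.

q = C1*exp(5*t) + C2*exp(-6*t)

Characteristic equation r² + r - 30 = 0 factors as (r - 5)(r + 6) = 0, so r = 5, -6.
Hence q_h = C1*exp(5*t) + C2*exp(-6*t).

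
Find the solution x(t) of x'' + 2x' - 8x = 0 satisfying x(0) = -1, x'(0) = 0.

Characteristic equation r² + 2r - 8 = 0 factors as (r + 4)(r - 2) = 0, so r = -4, 2.
Hence x_h = C1*exp(-4*t) + C2*exp(2*t).
Apply the initial conditions: x(0) = C1 + C2 = -1 and x'(0) = -4*C1 + 2*C2 = 0. Solving gives C1 = -1/3, C2 = -2/3.

x = -2*exp(2*t)/3 - exp(-4*t)/3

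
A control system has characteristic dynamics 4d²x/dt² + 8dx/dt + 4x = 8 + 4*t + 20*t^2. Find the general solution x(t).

x = 30 - 19*t + 5*t**2 + C1*exp(-t) + C2*t*exp(-t)

Divide through by 4: x'' + 2x' + x = 2 + t + 5*t^2.
Characteristic equation r² + 2r + 1 = 0 has discriminant (2)² - 4·(1) = 0, so r = -1 is a repeated root.
Hence x_h = (C1 + C2*t)*exp(-t).
For the particular solution try x_p = A0 + A1*t + A2*t^2. Substituting and matching coefficients of each power of t gives A0 = 30, A1 = -19, A2 = 5, so x_p = 30 - 19*t + 5*t^2.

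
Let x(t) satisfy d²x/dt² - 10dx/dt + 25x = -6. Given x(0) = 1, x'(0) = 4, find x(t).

Characteristic equation r² - 10r + 25 = 0 has discriminant (-10)² - 4·(25) = 0, so r = 5 is a repeated root.
Hence x_h = (C1 + C2*t)*exp(5*t).
For the particular solution try x_p = A0. Substituting and matching coefficients of each power of t gives A0 = -6/25, so x_p = -6/25.
General solution: x = -6/25 + C1*exp(5*t) + C2*t*exp(5*t).
Apply the initial conditions: x(0) = -6/25 + C1 = 1 and x'(0) = C2 + 5*C1 = 4. Solving gives C1 = 31/25, C2 = -11/5.

x = -6/25 + 31*exp(5*t)/25 - 11*t*exp(5*t)/5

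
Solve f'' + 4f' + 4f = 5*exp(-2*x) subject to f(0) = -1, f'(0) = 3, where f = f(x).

Characteristic equation r² + 4r + 4 = 0 has discriminant (4)² - 4·(4) = 0, so r = -2 is a repeated root.
Hence f_h = (C1 + C2*x)*exp(-2*x).
Since exp(-2*x) solves the homogeneous equation (r = -2 is a root of multiplicity 2), multiply the trial by x^2. Try f_p = A*x^2*exp(-2*x). Substituting into the equation and dividing by exp(-2*x) gives A = 5/2, so f_p = 5*x^2*exp(-2*x)/2.
General solution: f = C1*exp(-2*x) + 5*x^2*exp(-2*x)/2 + C2*x*exp(-2*x).
Apply the initial conditions: f(0) = C1 = -1 and f'(0) = C2 - 2*C1 = 3. Solving gives C1 = -1, C2 = 1.

f = -exp(-2*x) + x*exp(-2*x) + 5*x**2*exp(-2*x)/2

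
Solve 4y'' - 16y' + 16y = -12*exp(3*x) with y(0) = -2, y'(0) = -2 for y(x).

Divide through by 4: y'' - 4y' + 4y = -3*exp(3*x).
Characteristic equation r² - 4r + 4 = 0 has discriminant (-4)² - 4·(4) = 0, so r = 2 is a repeated root.
Hence y_h = (C1 + C2*x)*exp(2*x).
Try y_p = A*exp(3*x). Substituting into the equation and dividing by exp(3*x) gives A = -3, so y_p = -3*exp(3*x).
General solution: y = -3*exp(3*x) + C1*exp(2*x) + C2*x*exp(2*x).
Apply the initial conditions: y(0) = -3 + C1 = -2 and y'(0) = -9 + C2 + 2*C1 = -2. Solving gives C1 = 1, C2 = 5.

y = -3*exp(3*x) + 5*x*exp(2*x) + exp(2*x)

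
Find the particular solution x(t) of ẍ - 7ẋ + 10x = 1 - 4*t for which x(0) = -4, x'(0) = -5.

x = -9/50 - 29*exp(2*t)/6 - 2*t/5 + 76*exp(5*t)/75

Characteristic equation r² - 7r + 10 = 0 factors as (r - 5)(r - 2) = 0, so r = 5, 2.
Hence x_h = C1*exp(5*t) + C2*exp(2*t).
For the particular solution try x_p = A0 + A1*t. Substituting and matching coefficients of each power of t gives A0 = -9/50, A1 = -2/5, so x_p = -9/50 - 2*t/5.
General solution: x = -9/50 - 2*t/5 + C1*exp(5*t) + C2*exp(2*t).
Apply the initial conditions: x(0) = -9/50 + C1 + C2 = -4 and x'(0) = -2/5 + 2*C2 + 5*C1 = -5. Solving gives C1 = 76/75, C2 = -29/6.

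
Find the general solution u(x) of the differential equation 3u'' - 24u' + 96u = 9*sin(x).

Divide through by 3: u'' - 8u' + 32u = 3*sin(x).
Characteristic equation r² - 8r + 32 = 0 has discriminant (-8)² - 4·(32) = -64 < 0, so r = 4 ± 4i.
Hence u_h = C1*cos(4*x)*exp(4*x) + C2*exp(4*x)*sin(4*x).
Try u_p = A*cos(x) + B*sin(x). Substituting and equating the coefficients of cos(x) and sin(x) gives A = 24/1025, B = 93/1025, so u_p = 24*cos(x)/1025 + 93*sin(x)/1025.

u = 24*cos(x)/1025 + 93*sin(x)/1025 + C1*cos(4*x)*exp(4*x) + C2*exp(4*x)*sin(4*x)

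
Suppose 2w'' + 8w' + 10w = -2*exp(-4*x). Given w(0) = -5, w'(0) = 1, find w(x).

w = -exp(-4*x)/5 - 47*exp(-2*x)*sin(x)/5 - 24*cos(x)*exp(-2*x)/5

Divide through by 2: w'' + 4w' + 5w = -exp(-4*x).
Characteristic equation r² + 4r + 5 = 0 has discriminant (4)² - 4·(5) = -4 < 0, so r = -2 ± i.
Hence w_h = C1*cos(x)*exp(-2*x) + C2*exp(-2*x)*sin(x).
Try w_p = A*exp(-4*x). Substituting into the equation and dividing by exp(-4*x) gives A = -1/5, so w_p = -exp(-4*x)/5.
General solution: w = -exp(-4*x)/5 + C1*cos(x)*exp(-2*x) + C2*exp(-2*x)*sin(x).
Apply the initial conditions: w(0) = -1/5 + C1 = -5 and w'(0) = 4/5 + C2 - 2*C1 = 1. Solving gives C1 = -24/5, C2 = -47/5.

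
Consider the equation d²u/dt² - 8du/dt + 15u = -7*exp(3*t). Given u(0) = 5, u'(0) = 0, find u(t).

u = -37*exp(5*t)/4 + 57*exp(3*t)/4 + 7*t*exp(3*t)/2

Characteristic equation r² - 8r + 15 = 0 factors as (r - 3)(r - 5) = 0, so r = 3, 5.
Hence u_h = C1*exp(3*t) + C2*exp(5*t).
Since exp(3*t) solves the homogeneous equation (r = 3 is a root of multiplicity 1), multiply the trial by t. Try u_p = A*t*exp(3*t). Substituting into the equation and dividing by exp(3*t) gives A = 7/2, so u_p = 7*t*exp(3*t)/2.
General solution: u = C1*exp(3*t) + C2*exp(5*t) + 7*t*exp(3*t)/2.
Apply the initial conditions: u(0) = C1 + C2 = 5 and u'(0) = 7/2 + 3*C1 + 5*C2 = 0. Solving gives C1 = 57/4, C2 = -37/4.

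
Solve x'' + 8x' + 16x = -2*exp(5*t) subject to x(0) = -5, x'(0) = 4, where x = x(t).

Characteristic equation r² + 8r + 16 = 0 has discriminant (8)² - 4·(16) = 0, so r = -4 is a repeated root.
Hence x_h = (C1 + C2*t)*exp(-4*t).
Try x_p = A*exp(5*t). Substituting into the equation and dividing by exp(5*t) gives A = -2/81, so x_p = -2*exp(5*t)/81.
General solution: x = -2*exp(5*t)/81 + C1*exp(-4*t) + C2*t*exp(-4*t).
Apply the initial conditions: x(0) = -2/81 + C1 = -5 and x'(0) = -10/81 + C2 - 4*C1 = 4. Solving gives C1 = -403/81, C2 = -142/9.

x = -403*exp(-4*t)/81 - 2*exp(5*t)/81 - 142*t*exp(-4*t)/9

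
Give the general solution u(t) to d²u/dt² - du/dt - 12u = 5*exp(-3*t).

Characteristic equation r² - r - 12 = 0 factors as (r + 3)(r - 4) = 0, so r = -3, 4.
Hence u_h = C1*exp(-3*t) + C2*exp(4*t).
Since exp(-3*t) solves the homogeneous equation (r = -3 is a root of multiplicity 1), multiply the trial by t. Try u_p = A*t*exp(-3*t). Substituting into the equation and dividing by exp(-3*t) gives A = -5/7, so u_p = -5*t*exp(-3*t)/7.

u = C1*exp(-3*t) + C2*exp(4*t) - 5*t*exp(-3*t)/7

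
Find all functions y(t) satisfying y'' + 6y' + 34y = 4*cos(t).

Characteristic equation r² + 6r + 34 = 0 has discriminant (6)² - 4·(34) = -100 < 0, so r = -3 ± 5i.
Hence y_h = C1*cos(5*t)*exp(-3*t) + C2*exp(-3*t)*sin(5*t).
Try y_p = A*cos(t) + B*sin(t). Substituting and equating the coefficients of cos(t) and sin(t) gives A = 44/375, B = 8/375, so y_p = 8*sin(t)/375 + 44*cos(t)/375.

y = 8*sin(t)/375 + 44*cos(t)/375 + C1*cos(5*t)*exp(-3*t) + C2*exp(-3*t)*sin(5*t)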